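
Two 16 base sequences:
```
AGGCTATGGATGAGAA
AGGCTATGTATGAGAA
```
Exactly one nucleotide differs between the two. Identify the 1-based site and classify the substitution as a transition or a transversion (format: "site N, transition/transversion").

The sequences differ only at site 9: G→T (purine→pyrimidine), a transversion.

site 9, transversion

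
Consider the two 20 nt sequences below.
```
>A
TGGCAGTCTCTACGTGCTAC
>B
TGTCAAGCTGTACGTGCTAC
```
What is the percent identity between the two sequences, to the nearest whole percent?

4 positions differ (3, 6, 7, 10), so 16 of 20 match: 16/20 = 80%.

80%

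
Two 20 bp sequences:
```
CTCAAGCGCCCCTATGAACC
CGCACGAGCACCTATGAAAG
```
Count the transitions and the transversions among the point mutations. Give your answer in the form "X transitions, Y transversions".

Mismatches (1-based):
base 2: T→G (pyrimidine→purine, transversion)
base 5: A→C (purine→pyrimidine, transversion)
base 7: C→A (pyrimidine→purine, transversion)
base 10: C→A (pyrimidine→purine, transversion)
base 19: C→A (pyrimidine→purine, transversion)
base 20: C→G (pyrimidine→purine, transversion)

0 transitions, 6 transversions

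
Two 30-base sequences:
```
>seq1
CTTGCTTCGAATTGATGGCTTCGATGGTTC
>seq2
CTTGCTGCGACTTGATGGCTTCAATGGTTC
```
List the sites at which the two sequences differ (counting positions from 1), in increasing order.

Differences at site 7 (T→G), site 11 (A→C), site 23 (G→A).

7, 11, 23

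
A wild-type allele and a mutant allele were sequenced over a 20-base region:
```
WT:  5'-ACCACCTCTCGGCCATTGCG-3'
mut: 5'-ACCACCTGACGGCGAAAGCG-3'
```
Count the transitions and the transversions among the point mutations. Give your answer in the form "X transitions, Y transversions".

Transitions (purine↔purine or pyrimidine↔pyrimidine): none.
Transversions (purine↔pyrimidine): 8 C→G, 9 T→A, 14 C→G, 16 T→A, 17 T→A.

0 transitions, 5 transversions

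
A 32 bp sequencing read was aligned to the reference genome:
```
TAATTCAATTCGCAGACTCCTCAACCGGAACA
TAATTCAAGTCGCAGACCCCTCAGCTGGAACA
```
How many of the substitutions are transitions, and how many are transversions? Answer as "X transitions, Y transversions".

3 transitions, 1 transversion

Transitions (purine↔purine or pyrimidine↔pyrimidine): 18 T→C, 24 A→G, 26 C→T.
Transversions (purine↔pyrimidine): 9 T→G.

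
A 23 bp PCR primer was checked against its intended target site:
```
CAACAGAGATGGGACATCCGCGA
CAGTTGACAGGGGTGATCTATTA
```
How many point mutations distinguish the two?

11

The sequences differ at positions 3, 4, 5, 8, 10, 14, 15, 19, 20, 21, 22 (1-based) — 11 in total.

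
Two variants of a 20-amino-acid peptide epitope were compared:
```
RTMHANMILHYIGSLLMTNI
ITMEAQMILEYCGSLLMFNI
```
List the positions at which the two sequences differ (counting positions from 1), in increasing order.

Scanning 1-based: 1: R/I; 4: H/E; 6: N/Q; 10: H/E; 12: I/C; 18: T/F.

1, 4, 6, 10, 12, 18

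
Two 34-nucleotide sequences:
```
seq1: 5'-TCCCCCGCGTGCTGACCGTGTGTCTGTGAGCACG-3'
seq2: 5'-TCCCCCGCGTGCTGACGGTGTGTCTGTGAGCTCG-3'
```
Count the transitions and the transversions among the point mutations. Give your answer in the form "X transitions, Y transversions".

Mismatches (1-based):
base 17: C→G (pyrimidine→purine, transversion)
base 32: A→T (purine→pyrimidine, transversion)

0 transitions, 2 transversions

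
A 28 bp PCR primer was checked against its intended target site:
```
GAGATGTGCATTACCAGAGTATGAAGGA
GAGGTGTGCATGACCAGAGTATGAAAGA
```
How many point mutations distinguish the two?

3

Mismatches (1-based): base 4: A→G; base 12: T→G; base 26: G→A.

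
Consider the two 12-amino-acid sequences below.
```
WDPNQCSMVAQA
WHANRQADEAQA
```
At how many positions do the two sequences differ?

7

The sequences differ at positions 2, 3, 5, 6, 7, 8, 9 (1-based) — 7 in total.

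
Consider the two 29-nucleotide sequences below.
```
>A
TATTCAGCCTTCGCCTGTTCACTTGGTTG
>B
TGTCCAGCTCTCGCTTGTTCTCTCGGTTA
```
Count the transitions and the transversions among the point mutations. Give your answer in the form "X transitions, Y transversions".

7 transitions, 1 transversion

Mismatches (1-based):
site 2: A→G (purine→purine, transition)
site 4: T→C (pyrimidine→pyrimidine, transition)
site 9: C→T (pyrimidine→pyrimidine, transition)
site 10: T→C (pyrimidine→pyrimidine, transition)
site 15: C→T (pyrimidine→pyrimidine, transition)
site 21: A→T (purine→pyrimidine, transversion)
site 24: T→C (pyrimidine→pyrimidine, transition)
site 29: G→A (purine→purine, transition)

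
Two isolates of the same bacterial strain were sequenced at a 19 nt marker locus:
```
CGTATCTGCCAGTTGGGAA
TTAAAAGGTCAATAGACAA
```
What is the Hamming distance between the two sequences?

11

Comparing position by position, 11 sites differ: 1 (C/T), 2 (G/T), 3 (T/A), 5 (T/A), 6 (C/A), 7 (T/G), 9 (C/T), 12 (G/A), 14 (T/A), 16 (G/A), 17 (G/C).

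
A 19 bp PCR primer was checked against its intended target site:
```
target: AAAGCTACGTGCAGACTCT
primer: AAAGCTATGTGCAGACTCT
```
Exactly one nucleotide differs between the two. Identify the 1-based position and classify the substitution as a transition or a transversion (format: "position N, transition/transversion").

Position 8 changes C→T. C is a pyrimidine and T is a pyrimidine, so this is a transition.

position 8, transition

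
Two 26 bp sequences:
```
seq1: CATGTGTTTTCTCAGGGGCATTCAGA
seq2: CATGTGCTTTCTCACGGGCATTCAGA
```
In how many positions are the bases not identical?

2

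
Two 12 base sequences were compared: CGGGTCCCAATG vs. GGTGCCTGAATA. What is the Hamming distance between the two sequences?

Mismatches (1-based): base 1: C→G; base 3: G→T; base 5: T→C; base 7: C→T; base 8: C→G; base 12: G→A.

6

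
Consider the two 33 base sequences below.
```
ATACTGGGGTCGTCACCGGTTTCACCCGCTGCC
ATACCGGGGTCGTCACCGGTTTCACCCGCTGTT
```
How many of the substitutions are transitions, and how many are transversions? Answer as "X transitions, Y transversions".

3 transitions, 0 transversions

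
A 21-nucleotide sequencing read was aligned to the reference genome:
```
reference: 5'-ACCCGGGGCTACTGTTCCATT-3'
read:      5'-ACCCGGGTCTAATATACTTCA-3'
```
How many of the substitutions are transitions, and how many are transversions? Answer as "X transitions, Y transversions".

Mismatches (1-based):
site 8: G→T (purine→pyrimidine, transversion)
site 12: C→A (pyrimidine→purine, transversion)
site 14: G→A (purine→purine, transition)
site 16: T→A (pyrimidine→purine, transversion)
site 18: C→T (pyrimidine→pyrimidine, transition)
site 19: A→T (purine→pyrimidine, transversion)
site 20: T→C (pyrimidine→pyrimidine, transition)
site 21: T→A (pyrimidine→purine, transversion)

3 transitions, 5 transversions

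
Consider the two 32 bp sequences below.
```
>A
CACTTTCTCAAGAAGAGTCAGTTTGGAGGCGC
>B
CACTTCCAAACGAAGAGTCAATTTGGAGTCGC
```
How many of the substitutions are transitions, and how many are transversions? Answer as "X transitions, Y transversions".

Mismatches (1-based):
base 6: T→C (pyrimidine→pyrimidine, transition)
base 8: T→A (pyrimidine→purine, transversion)
base 9: C→A (pyrimidine→purine, transversion)
base 11: A→C (purine→pyrimidine, transversion)
base 21: G→A (purine→purine, transition)
base 29: G→T (purine→pyrimidine, transversion)

2 transitions, 4 transversions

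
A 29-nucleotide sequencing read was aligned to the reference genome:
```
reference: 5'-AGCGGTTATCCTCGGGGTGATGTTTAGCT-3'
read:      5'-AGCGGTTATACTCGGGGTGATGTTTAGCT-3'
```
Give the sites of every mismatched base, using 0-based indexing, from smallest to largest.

9

Scanning 0-based: 9: C/A.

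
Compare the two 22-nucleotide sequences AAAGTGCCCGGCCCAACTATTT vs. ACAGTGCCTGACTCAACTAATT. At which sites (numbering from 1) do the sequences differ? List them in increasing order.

Scanning 1-based: 2: A/C; 9: C/T; 11: G/A; 13: C/T; 20: T/A.

2, 9, 11, 13, 20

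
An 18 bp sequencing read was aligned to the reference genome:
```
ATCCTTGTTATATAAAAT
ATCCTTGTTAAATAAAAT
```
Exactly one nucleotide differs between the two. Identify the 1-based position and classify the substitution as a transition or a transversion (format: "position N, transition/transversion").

Position 11 changes T→A. T is a pyrimidine and A is a purine, so this is a transversion.

position 11, transversion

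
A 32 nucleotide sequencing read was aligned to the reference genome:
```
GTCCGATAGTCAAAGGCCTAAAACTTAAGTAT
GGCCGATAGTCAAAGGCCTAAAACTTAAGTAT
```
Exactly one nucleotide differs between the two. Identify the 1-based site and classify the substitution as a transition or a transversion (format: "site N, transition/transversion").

site 2, transversion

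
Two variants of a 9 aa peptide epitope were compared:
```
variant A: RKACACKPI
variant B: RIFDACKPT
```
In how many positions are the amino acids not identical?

4

The sequences differ at positions 2, 3, 4, 9 (1-based) — 4 in total.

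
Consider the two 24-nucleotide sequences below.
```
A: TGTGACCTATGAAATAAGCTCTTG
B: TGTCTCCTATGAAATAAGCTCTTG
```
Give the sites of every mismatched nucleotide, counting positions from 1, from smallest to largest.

Differences at site 4 (G→C), site 5 (A→T).

4, 5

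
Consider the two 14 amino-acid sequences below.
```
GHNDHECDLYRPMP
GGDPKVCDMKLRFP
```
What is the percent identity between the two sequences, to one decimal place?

10 positions differ (2, 3, 4, 5, 6, 9, 10, 11, 12, 13), so 4 of 14 match: 4/14 = 28.57%.

28.6%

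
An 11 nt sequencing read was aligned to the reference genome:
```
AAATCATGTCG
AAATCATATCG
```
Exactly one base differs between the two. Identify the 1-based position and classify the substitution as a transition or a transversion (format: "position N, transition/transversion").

position 8, transition

The sequences differ only at position 8: G→A (purine→purine), a transition.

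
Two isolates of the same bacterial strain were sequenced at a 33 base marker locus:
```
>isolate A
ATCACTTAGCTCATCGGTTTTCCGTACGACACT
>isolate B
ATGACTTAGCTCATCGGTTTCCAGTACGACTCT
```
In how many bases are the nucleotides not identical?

Mismatches (1-based): base 3: C→G; base 21: T→C; base 23: C→A; base 31: A→T.

4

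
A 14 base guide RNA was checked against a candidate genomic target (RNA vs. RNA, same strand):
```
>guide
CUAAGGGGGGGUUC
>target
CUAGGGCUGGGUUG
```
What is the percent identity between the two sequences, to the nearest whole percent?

71%

4 positions differ (4, 7, 8, 14), so 10 of 14 match: 10/14 = 71.43%.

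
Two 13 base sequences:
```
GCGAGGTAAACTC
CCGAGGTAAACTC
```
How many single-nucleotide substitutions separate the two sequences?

1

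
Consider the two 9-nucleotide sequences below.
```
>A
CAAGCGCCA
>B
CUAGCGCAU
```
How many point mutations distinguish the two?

Mismatches (1-based): base 2: A→U; base 8: C→A; base 9: A→U.

3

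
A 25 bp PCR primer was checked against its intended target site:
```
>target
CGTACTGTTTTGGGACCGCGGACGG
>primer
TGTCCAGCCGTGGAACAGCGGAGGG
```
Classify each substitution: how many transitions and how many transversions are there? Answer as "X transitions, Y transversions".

Mismatches (1-based):
site 1: C→T (pyrimidine→pyrimidine, transition)
site 4: A→C (purine→pyrimidine, transversion)
site 6: T→A (pyrimidine→purine, transversion)
site 8: T→C (pyrimidine→pyrimidine, transition)
site 9: T→C (pyrimidine→pyrimidine, transition)
site 10: T→G (pyrimidine→purine, transversion)
site 14: G→A (purine→purine, transition)
site 17: C→A (pyrimidine→purine, transversion)
site 23: C→G (pyrimidine→purine, transversion)

4 transitions, 5 transversions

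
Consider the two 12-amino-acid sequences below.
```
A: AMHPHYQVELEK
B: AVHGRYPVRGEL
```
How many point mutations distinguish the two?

7

Mismatches (1-based): residue 2: M→V; residue 4: P→G; residue 5: H→R; residue 7: Q→P; residue 9: E→R; residue 10: L→G; residue 12: K→L.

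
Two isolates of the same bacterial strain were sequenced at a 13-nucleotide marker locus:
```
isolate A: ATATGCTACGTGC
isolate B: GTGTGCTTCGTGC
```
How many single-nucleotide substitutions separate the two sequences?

Comparing position by position, 3 sites differ: 1 (A/G), 3 (A/G), 8 (A/T).

3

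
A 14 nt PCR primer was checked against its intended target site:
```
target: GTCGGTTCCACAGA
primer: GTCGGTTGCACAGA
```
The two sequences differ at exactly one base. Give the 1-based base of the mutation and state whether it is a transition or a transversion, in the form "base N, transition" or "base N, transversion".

The sequences differ only at base 8: C→G (pyrimidine→purine), a transversion.

base 8, transversion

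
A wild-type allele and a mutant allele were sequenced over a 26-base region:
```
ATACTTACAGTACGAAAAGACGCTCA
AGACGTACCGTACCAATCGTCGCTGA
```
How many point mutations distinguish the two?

8

The sequences differ at bases 2, 5, 9, 14, 17, 18, 20, 25 (1-based) — 8 in total.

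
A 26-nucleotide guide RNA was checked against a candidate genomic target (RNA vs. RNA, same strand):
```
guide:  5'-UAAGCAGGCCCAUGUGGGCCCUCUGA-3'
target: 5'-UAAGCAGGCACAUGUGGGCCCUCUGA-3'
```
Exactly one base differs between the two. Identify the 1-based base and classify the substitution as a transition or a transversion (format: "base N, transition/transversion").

The sequences differ only at base 10: C→A (pyrimidine→purine), a transversion.

base 10, transversion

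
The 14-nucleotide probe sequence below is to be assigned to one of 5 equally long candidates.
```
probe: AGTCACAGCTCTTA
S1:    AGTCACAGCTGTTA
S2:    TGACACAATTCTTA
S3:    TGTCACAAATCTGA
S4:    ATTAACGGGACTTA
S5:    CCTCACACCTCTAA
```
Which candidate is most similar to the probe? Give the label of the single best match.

S1

S1 differs at 1 base; S2 differs at 4 bases; S3 differs at 4 bases; S4 differs at 5 bases; S5 differs at 4 bases. The closest is S1.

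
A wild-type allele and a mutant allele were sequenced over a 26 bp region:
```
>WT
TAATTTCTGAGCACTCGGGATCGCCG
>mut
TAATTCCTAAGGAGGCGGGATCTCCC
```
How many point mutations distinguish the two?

7

Mismatches (1-based): site 6: T→C; site 9: G→A; site 12: C→G; site 14: C→G; site 15: T→G; site 23: G→T; site 26: G→C.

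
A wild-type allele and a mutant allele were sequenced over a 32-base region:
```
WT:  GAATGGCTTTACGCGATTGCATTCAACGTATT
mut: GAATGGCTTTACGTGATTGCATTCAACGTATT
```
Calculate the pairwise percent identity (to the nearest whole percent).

97%

1 position differs (14), so 31 of 32 match: 31/32 = 96.88%.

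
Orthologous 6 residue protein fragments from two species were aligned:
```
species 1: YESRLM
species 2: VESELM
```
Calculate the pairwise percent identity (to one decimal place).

Mismatches at positions 1, 4 (1-based): 2 of 6.
Identical positions: 4/6 = 66.67% → 66.7%.

66.7%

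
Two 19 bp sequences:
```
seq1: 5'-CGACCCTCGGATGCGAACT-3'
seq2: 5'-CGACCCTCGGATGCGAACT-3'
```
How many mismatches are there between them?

0

No positions differ; the sequences are identical.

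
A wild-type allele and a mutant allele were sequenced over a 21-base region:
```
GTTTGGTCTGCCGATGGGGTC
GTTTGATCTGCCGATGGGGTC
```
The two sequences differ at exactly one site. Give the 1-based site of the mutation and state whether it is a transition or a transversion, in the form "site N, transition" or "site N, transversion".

site 6, transition

The sequences differ only at site 6: G→A (purine→purine), a transition.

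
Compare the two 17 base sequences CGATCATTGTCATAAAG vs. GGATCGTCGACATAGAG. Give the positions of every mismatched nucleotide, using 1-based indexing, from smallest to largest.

Differences at position 1 (C→G), position 6 (A→G), position 8 (T→C), position 10 (T→A), position 15 (A→G).

1, 6, 8, 10, 15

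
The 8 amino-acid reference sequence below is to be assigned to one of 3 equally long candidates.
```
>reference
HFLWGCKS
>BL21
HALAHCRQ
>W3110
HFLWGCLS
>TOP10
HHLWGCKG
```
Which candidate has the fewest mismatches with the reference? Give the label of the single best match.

Hamming distances to reference — BL21: 5; W3110: 1; TOP10: 2.
Smallest is W3110 with 1 mismatch.

W3110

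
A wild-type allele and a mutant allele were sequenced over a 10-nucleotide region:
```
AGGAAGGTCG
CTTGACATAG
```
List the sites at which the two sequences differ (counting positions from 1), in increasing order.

Scanning 1-based: 1: A/C; 2: G/T; 3: G/T; 4: A/G; 6: G/C; 7: G/A; 9: C/A.

1, 2, 3, 4, 6, 7, 9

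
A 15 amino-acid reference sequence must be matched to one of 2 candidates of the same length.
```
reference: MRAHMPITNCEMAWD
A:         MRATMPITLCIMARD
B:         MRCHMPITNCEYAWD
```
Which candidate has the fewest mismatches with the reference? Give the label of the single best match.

B

Hamming distances to reference — A: 4; B: 2.
Smallest is B with 2 mismatches.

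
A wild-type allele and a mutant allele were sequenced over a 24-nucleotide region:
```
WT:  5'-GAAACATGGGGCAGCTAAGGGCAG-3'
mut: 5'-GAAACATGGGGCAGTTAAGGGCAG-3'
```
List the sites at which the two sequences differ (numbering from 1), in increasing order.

15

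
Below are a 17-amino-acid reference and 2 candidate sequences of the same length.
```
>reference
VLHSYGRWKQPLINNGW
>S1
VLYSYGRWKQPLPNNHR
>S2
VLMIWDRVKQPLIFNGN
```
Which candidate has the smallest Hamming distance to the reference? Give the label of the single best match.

S1

Hamming distances to reference — S1: 4; S2: 7.
Smallest is S1 with 4 mismatches.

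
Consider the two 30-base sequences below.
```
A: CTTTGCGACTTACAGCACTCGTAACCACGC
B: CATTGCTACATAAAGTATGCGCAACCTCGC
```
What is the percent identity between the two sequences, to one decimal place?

70.0%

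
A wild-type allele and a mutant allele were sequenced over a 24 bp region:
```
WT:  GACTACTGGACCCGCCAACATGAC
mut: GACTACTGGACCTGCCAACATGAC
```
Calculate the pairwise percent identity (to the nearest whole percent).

1 position differs (13), so 23 of 24 match: 23/24 = 95.83%.

96%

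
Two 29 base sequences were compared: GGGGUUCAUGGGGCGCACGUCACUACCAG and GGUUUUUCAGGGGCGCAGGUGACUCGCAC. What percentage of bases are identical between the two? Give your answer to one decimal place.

10 positions differ (3, 4, 7, 8, 9, 18, 21, 25, 26, 29), so 19 of 29 match: 19/29 = 65.52%.

65.5%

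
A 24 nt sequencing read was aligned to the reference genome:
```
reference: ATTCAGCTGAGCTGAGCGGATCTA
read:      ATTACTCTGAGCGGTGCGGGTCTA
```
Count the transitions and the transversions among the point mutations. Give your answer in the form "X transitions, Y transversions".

Transitions (purine↔purine or pyrimidine↔pyrimidine): 20 A→G.
Transversions (purine↔pyrimidine): 4 C→A, 5 A→C, 6 G→T, 13 T→G, 15 A→T.

1 transition, 5 transversions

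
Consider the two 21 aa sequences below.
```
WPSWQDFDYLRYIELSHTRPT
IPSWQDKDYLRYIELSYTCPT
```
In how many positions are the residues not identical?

Comparing position by position, 4 positions differ: 1 (W/I), 7 (F/K), 17 (H/Y), 19 (R/C).

4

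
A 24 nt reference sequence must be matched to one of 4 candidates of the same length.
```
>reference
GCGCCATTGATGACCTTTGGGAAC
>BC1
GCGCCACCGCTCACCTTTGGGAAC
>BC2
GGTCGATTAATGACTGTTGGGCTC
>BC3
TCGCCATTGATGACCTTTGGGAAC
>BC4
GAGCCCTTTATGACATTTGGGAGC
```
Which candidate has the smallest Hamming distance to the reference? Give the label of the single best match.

BC3

BC1 differs at 4 bases; BC2 differs at 8 bases; BC3 differs at 1 base; BC4 differs at 5 bases. The closest is BC3.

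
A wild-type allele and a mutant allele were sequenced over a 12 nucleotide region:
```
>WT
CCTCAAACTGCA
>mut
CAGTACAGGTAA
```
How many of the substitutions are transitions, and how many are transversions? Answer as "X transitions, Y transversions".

1 transition, 7 transversions

Mismatches (1-based):
position 2: C→A (pyrimidine→purine, transversion)
position 3: T→G (pyrimidine→purine, transversion)
position 4: C→T (pyrimidine→pyrimidine, transition)
position 6: A→C (purine→pyrimidine, transversion)
position 8: C→G (pyrimidine→purine, transversion)
position 9: T→G (pyrimidine→purine, transversion)
position 10: G→T (purine→pyrimidine, transversion)
position 11: C→A (pyrimidine→purine, transversion)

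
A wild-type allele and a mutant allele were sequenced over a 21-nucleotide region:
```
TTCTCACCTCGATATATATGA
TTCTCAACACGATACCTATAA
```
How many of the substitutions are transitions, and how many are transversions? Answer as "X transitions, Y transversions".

Transitions (purine↔purine or pyrimidine↔pyrimidine): 15 T→C, 20 G→A.
Transversions (purine↔pyrimidine): 7 C→A, 9 T→A, 16 A→C.

2 transitions, 3 transversions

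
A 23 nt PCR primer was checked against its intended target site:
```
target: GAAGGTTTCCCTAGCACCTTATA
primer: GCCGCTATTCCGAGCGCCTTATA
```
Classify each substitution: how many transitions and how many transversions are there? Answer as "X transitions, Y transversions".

2 transitions, 5 transversions

Transitions (purine↔purine or pyrimidine↔pyrimidine): 9 C→T, 16 A→G.
Transversions (purine↔pyrimidine): 2 A→C, 3 A→C, 5 G→C, 7 T→A, 12 T→G.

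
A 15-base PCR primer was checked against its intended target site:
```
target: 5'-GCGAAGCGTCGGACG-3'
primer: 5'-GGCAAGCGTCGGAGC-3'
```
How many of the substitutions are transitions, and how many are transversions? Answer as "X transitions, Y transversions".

Transitions (purine↔purine or pyrimidine↔pyrimidine): none.
Transversions (purine↔pyrimidine): 2 C→G, 3 G→C, 14 C→G, 15 G→C.

0 transitions, 4 transversions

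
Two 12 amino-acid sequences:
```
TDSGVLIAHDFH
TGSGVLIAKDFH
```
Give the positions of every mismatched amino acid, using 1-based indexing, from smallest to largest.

Differences at position 2 (D→G), position 9 (H→K).

2, 9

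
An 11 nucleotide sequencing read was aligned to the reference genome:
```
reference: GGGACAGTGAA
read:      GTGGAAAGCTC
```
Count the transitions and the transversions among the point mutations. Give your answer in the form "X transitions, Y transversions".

Transitions (purine↔purine or pyrimidine↔pyrimidine): 4 A→G, 7 G→A.
Transversions (purine↔pyrimidine): 2 G→T, 5 C→A, 8 T→G, 9 G→C, 10 A→T, 11 A→C.

2 transitions, 6 transversions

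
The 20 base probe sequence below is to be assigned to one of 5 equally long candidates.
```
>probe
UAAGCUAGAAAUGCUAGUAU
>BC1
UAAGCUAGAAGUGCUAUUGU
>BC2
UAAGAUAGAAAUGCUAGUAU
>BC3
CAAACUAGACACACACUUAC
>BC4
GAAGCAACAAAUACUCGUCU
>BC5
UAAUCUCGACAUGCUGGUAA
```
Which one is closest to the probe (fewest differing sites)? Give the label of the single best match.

BC2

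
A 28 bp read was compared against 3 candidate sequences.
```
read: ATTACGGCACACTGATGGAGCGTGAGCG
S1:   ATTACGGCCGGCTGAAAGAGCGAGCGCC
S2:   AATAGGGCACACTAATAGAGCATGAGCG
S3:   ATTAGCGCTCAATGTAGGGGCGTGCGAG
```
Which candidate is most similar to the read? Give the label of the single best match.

S2

Hamming distances to read — S1: 8; S2: 5; S3: 9.
Smallest is S2 with 5 mismatches.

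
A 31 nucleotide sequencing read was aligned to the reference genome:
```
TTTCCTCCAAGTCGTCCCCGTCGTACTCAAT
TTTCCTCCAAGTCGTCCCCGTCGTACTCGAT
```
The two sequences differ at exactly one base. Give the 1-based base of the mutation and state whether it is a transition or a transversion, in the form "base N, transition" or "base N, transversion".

The sequences differ only at base 29: A→G (purine→purine), a transition.

base 29, transition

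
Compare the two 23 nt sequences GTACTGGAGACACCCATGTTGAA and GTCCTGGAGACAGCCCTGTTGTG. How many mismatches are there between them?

5

Mismatches (1-based): base 3: A→C; base 13: C→G; base 16: A→C; base 22: A→T; base 23: A→G.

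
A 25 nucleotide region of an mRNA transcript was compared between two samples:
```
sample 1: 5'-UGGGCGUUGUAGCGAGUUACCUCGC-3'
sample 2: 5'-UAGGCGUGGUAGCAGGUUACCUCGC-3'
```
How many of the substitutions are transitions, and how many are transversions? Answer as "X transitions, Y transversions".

Mismatches (1-based):
base 2: G→A (purine→purine, transition)
base 8: U→G (pyrimidine→purine, transversion)
base 14: G→A (purine→purine, transition)
base 15: A→G (purine→purine, transition)

3 transitions, 1 transversion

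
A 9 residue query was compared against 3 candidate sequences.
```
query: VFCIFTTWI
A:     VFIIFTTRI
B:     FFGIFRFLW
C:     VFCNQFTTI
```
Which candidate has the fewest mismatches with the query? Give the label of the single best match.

Hamming distances to query — A: 2; B: 6; C: 4.
Smallest is A with 2 mismatches.

A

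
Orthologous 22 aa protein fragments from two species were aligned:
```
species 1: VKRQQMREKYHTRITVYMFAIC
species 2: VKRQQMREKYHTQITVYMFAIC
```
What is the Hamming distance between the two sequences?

1

Mismatches (1-based): residue 13: R→Q.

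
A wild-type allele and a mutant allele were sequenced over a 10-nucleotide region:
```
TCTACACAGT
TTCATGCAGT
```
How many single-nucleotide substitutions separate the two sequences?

The sequences differ at bases 2, 3, 5, 6 (1-based) — 4 in total.

4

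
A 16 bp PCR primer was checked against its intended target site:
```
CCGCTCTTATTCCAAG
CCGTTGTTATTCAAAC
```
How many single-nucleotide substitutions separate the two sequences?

4

The sequences differ at positions 4, 6, 13, 16 (1-based) — 4 in total.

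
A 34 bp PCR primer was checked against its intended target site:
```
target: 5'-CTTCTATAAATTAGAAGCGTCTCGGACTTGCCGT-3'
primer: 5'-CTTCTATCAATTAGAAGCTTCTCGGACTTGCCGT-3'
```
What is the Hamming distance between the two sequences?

2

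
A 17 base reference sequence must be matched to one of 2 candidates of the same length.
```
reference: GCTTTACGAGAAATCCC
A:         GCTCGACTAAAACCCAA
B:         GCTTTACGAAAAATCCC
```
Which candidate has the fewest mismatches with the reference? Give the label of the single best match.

B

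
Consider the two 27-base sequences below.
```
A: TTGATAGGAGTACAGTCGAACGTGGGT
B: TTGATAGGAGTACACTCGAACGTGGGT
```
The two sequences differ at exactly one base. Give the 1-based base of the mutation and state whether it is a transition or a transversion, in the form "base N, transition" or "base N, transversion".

base 15, transversion

Base 15 changes G→C. G is a purine and C is a pyrimidine, so this is a transversion.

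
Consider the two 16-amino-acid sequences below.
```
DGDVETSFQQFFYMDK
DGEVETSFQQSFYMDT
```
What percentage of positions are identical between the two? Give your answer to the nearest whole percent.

81%

Mismatches at positions 3, 11, 16 (1-based): 3 of 16.
Identical positions: 13/16 = 81.25% → 81%.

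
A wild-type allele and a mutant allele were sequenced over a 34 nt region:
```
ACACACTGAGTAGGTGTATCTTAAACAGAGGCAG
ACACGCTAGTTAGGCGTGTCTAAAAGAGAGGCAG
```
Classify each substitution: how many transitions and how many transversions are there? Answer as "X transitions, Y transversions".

Transitions (purine↔purine or pyrimidine↔pyrimidine): 5 A→G, 8 G→A, 9 A→G, 15 T→C, 18 A→G.
Transversions (purine↔pyrimidine): 10 G→T, 22 T→A, 26 C→G.

5 transitions, 3 transversions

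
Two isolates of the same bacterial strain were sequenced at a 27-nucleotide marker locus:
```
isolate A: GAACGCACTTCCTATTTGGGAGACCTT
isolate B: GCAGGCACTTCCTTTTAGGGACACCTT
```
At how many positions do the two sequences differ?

The sequences differ at positions 2, 4, 14, 17, 22 (1-based) — 5 in total.

5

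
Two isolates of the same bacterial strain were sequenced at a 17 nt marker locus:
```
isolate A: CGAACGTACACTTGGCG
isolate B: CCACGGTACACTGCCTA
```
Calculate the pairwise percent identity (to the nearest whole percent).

8 positions differ (2, 4, 5, 13, 14, 15, 16, 17), so 9 of 17 match: 9/17 = 52.94%.

53%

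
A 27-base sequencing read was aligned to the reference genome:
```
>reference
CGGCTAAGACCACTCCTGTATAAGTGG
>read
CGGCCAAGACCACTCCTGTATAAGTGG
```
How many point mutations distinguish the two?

1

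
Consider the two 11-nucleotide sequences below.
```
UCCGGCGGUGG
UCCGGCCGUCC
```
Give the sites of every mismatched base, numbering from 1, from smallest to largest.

Scanning 1-based: 7: G/C; 10: G/C; 11: G/C.

7, 10, 11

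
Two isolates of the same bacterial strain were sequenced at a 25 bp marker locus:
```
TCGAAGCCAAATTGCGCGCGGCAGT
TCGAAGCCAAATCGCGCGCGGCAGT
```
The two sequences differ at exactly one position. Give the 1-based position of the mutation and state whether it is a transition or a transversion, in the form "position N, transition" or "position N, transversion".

position 13, transition

Position 13 changes T→C. T is a pyrimidine and C is a pyrimidine, so this is a transition.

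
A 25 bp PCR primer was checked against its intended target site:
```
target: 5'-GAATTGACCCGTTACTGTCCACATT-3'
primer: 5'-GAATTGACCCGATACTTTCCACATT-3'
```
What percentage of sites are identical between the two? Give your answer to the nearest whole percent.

Mismatches at positions 12, 17 (1-based): 2 of 25.
Identical positions: 23/25 = 92% → 92%.

92%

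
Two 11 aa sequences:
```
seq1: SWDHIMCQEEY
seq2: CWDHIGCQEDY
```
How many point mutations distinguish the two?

The sequences differ at positions 1, 6, 10 (1-based) — 3 in total.

3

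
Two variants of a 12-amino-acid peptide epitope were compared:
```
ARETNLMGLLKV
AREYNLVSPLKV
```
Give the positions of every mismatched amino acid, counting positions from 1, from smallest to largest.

4, 7, 8, 9

Differences at position 4 (T→Y), position 7 (M→V), position 8 (G→S), position 9 (L→P).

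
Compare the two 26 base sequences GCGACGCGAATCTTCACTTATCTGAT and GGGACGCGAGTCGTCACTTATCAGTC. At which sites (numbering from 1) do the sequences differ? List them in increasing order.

Differences at site 2 (C→G), site 10 (A→G), site 13 (T→G), site 23 (T→A), site 25 (A→T), site 26 (T→C).

2, 10, 13, 23, 25, 26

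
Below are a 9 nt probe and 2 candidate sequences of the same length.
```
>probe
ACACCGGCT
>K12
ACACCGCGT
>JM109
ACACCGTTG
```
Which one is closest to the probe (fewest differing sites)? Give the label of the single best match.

K12 differs at 2 sites; JM109 differs at 3 sites. The closest is K12.

K12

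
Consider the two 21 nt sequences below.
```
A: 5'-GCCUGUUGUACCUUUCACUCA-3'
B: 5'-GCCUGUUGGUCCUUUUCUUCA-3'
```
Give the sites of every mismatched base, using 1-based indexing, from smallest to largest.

Differences at site 9 (U→G), site 10 (A→U), site 16 (C→U), site 17 (A→C), site 18 (C→U).

9, 10, 16, 17, 18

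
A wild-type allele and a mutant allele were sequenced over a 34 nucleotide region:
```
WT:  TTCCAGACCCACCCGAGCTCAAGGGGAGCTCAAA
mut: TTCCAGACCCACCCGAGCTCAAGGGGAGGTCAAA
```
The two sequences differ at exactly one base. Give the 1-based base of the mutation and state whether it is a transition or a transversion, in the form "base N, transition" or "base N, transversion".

base 29, transversion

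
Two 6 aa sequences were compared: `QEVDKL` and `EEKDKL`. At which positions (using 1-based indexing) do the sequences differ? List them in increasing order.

Differences at position 1 (Q→E), position 3 (V→K).

1, 3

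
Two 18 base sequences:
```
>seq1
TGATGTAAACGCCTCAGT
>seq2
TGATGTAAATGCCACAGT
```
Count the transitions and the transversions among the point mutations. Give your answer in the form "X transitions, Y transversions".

1 transition, 1 transversion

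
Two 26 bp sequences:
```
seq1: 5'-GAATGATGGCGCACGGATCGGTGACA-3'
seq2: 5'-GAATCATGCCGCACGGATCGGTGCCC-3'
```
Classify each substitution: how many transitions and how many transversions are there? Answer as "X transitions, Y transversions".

Transitions (purine↔purine or pyrimidine↔pyrimidine): none.
Transversions (purine↔pyrimidine): 5 G→C, 9 G→C, 24 A→C, 26 A→C.

0 transitions, 4 transversions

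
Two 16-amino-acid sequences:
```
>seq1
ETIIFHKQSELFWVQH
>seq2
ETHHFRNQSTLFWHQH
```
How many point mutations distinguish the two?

6

The sequences differ at positions 3, 4, 6, 7, 10, 14 (1-based) — 6 in total.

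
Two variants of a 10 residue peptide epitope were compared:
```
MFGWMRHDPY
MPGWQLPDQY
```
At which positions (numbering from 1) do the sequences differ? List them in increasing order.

Scanning 1-based: 2: F/P; 5: M/Q; 6: R/L; 7: H/P; 9: P/Q.

2, 5, 6, 7, 9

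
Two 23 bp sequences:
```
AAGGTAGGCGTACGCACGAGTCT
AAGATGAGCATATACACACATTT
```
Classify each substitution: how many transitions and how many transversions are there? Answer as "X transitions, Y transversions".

9 transitions, 1 transversion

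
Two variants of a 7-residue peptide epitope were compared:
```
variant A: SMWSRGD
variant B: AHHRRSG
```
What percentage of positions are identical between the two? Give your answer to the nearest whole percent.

14%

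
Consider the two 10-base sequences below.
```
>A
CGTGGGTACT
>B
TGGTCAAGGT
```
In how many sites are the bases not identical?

The sequences differ at sites 1, 3, 4, 5, 6, 7, 8, 9 (1-based) — 8 in total.

8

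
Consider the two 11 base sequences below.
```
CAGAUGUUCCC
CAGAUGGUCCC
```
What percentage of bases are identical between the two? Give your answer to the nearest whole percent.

91%

1 position differs (7), so 10 of 11 match: 10/11 = 90.91%.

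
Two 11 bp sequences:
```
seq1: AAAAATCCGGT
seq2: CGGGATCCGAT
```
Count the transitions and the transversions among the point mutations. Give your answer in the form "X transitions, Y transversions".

4 transitions, 1 transversion

Mismatches (1-based):
site 1: A→C (purine→pyrimidine, transversion)
site 2: A→G (purine→purine, transition)
site 3: A→G (purine→purine, transition)
site 4: A→G (purine→purine, transition)
site 10: G→A (purine→purine, transition)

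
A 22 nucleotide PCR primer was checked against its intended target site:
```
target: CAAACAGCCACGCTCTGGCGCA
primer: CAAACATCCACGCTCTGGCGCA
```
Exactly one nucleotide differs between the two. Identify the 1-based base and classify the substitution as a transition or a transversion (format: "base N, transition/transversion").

Base 7 changes G→T. G is a purine and T is a pyrimidine, so this is a transversion.

base 7, transversion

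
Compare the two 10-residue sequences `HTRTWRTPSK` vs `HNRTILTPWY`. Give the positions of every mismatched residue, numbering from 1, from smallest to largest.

Differences at position 2 (T→N), position 5 (W→I), position 6 (R→L), position 9 (S→W), position 10 (K→Y).

2, 5, 6, 9, 10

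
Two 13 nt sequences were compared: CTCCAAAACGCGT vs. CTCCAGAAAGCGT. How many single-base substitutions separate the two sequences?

2

Mismatches (1-based): site 6: A→G; site 9: C→A.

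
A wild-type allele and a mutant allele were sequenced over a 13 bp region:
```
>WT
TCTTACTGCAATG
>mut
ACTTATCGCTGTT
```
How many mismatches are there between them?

6

Mismatches (1-based): site 1: T→A; site 6: C→T; site 7: T→C; site 10: A→T; site 11: A→G; site 13: G→T.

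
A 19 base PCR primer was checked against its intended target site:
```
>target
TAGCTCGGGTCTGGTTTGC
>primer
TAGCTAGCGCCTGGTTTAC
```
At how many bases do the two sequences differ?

4

Comparing position by position, 4 bases differ: 6 (C/A), 8 (G/C), 10 (T/C), 18 (G/A).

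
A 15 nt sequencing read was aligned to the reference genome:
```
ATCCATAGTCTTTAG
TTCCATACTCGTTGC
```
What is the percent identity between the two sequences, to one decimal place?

66.7%

Mismatches at positions 1, 8, 11, 14, 15 (1-based): 5 of 15.
Identical positions: 10/15 = 66.67% → 66.7%.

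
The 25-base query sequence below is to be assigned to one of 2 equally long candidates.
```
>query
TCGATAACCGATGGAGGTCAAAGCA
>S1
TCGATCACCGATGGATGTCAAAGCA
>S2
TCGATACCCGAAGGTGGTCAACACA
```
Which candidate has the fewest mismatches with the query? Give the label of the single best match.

S1

S1 differs at 2 sites; S2 differs at 5 sites. The closest is S1.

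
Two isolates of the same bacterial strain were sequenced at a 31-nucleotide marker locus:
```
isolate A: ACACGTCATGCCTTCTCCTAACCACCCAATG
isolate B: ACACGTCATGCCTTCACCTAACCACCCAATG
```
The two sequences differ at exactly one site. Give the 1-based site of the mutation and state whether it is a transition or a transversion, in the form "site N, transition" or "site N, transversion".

site 16, transversion

The sequences differ only at site 16: T→A (pyrimidine→purine), a transversion.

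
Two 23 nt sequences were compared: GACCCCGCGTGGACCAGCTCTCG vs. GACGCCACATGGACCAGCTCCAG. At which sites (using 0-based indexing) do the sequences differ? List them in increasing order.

Differences at site 3 (C→G), site 6 (G→A), site 8 (G→A), site 20 (T→C), site 21 (C→A).

3, 6, 8, 20, 21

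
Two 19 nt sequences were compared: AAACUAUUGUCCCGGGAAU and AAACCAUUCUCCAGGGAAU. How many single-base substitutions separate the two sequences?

3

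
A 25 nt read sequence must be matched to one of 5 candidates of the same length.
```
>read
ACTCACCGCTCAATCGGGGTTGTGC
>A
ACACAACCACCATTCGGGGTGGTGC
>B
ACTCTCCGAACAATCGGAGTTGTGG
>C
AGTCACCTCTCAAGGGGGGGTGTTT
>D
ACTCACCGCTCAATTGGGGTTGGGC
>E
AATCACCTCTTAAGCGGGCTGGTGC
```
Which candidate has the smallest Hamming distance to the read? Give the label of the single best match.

Hamming distances to read — A: 7; B: 5; C: 7; D: 2; E: 6.
Smallest is D with 2 mismatches.

D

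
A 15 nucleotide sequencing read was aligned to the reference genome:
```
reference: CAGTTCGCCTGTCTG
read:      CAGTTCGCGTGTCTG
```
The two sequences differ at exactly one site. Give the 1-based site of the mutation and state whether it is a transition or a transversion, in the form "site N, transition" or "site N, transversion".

The sequences differ only at site 9: C→G (pyrimidine→purine), a transversion.

site 9, transversion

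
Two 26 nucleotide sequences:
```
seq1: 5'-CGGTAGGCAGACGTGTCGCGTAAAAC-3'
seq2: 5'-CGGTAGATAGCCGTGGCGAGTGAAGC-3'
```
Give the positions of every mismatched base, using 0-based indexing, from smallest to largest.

6, 7, 10, 15, 18, 21, 24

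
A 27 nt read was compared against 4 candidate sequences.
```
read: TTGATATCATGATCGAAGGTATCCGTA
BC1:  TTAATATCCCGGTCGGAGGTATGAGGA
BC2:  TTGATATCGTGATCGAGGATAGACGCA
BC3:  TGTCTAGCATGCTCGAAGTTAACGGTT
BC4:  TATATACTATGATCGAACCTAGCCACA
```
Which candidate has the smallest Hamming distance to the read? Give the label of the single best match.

BC1 differs at 8 positions; BC2 differs at 6 positions; BC3 differs at 9 positions; BC4 differs at 9 positions. The closest is BC2.

BC2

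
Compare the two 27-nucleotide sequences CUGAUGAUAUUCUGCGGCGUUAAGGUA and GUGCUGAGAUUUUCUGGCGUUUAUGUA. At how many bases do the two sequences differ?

Comparing position by position, 8 bases differ: 1 (C/G), 4 (A/C), 8 (U/G), 12 (C/U), 14 (G/C), 15 (C/U), 22 (A/U), 24 (G/U).

8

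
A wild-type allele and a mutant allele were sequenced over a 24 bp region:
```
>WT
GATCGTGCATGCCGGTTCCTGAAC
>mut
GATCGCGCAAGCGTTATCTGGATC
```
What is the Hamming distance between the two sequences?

9

Comparing position by position, 9 bases differ: 6 (T/C), 10 (T/A), 13 (C/G), 14 (G/T), 15 (G/T), 16 (T/A), 19 (C/T), 20 (T/G), 23 (A/T).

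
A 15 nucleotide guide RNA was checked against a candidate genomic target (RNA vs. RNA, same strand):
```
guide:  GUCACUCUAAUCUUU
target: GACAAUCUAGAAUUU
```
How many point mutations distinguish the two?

5

The sequences differ at sites 2, 5, 10, 11, 12 (1-based) — 5 in total.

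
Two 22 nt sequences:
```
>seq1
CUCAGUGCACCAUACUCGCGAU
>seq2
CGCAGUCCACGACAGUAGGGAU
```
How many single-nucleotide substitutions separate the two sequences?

Mismatches (1-based): site 2: U→G; site 7: G→C; site 11: C→G; site 13: U→C; site 15: C→G; site 17: C→A; site 19: C→G.

7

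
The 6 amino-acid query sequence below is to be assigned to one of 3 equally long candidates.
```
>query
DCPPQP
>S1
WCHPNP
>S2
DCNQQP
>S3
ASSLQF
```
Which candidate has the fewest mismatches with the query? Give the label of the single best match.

S1 differs at 3 positions; S2 differs at 2 positions; S3 differs at 5 positions. The closest is S2.

S2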